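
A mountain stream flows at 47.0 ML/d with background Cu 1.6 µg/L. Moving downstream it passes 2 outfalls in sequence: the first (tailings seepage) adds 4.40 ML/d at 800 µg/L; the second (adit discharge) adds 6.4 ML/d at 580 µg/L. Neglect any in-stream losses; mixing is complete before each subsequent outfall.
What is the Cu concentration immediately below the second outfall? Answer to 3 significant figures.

Outfall 1: combined Q = 51.40 ML/d; C = (47.00·1.600 + 4.400·800.0)/51.40 = 69.95 µg/L.
Outfall 2: combined Q = 57.80 ML/d; C = (51.40·69.95 + 6.400·580.0)/57.80 = 126.4 µg/L.

126 µg/L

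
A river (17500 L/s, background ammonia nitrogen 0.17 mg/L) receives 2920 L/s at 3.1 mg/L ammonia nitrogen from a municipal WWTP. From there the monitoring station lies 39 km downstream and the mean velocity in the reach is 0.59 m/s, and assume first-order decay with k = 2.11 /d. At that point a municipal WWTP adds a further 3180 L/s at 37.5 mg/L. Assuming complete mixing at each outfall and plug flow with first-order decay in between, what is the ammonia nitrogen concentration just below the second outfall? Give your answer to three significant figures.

Mass balance: C = (17500·0.1700 + 2920·3.100) / 20420 = 12030/20420 = 0.5890 mg/L; combined flow 20420 L/s.
Travel time t = 39·1000 / 0.59 = 66100 s = 18.36 h.
Applying C = C₀e^(−kt): 0.5890 × 0.1990 = 0.1172 mg/L.
Second outfall: C = (20420·0.1172 + 3180·37.50)/23600 = 5.154 mg/L.

5.15 mg/L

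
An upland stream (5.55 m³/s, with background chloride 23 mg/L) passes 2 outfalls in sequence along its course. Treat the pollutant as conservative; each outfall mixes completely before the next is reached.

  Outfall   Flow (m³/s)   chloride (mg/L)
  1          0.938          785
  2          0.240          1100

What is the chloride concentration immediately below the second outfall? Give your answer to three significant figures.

Below outfall 1: Q → 6.488 m³/s, C = (5.550·23.00 + 0.9380·785.0)/6.488 = 133.2 mg/L.
Below outfall 2: Q → 6.728 m³/s, C = (6.488·133.2 + 0.2400·1100)/6.728 = 167.7 mg/L.

168 mg/L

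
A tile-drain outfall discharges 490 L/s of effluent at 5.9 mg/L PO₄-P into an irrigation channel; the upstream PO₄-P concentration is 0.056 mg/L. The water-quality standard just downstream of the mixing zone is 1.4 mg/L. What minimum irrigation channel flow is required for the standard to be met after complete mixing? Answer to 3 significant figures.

1640 L/s

Set C_mix = 1.4: (Q·0.05600 + 490.0·5.900) / (Q + 490.0) = 1.4
→ Q = 490.0·(5.900 − 1.4)/(1.4 − 0.05600) = 1641 L/s.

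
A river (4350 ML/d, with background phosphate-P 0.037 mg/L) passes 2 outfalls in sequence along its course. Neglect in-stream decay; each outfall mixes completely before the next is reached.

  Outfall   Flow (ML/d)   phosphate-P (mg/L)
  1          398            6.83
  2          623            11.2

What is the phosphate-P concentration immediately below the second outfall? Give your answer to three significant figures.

Below outfall 1: Q → 4748 ML/d, C = (4350·0.03700 + 398.0·6.830)/4748 = 0.6064 mg/L.
Below outfall 2: Q → 5371 ML/d, C = (4748·0.6064 + 623.0·11.20)/5371 = 1.835 mg/L.

1.84 mg/L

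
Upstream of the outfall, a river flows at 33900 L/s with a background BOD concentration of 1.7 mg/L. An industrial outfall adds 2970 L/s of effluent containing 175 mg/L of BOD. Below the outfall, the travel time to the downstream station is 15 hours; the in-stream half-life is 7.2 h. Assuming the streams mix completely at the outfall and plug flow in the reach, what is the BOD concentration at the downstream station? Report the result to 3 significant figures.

Conservation of mass: C = (33900·1.700 + 2970·175.0) / 36870 = 577400/36870 = 15.66 mg/L.
Half-life 7.2 h → k = ln 2 / 7.2 = 0.09627 h⁻¹ = 2.310 d⁻¹.
After decay, C = 15.66 × e^(−kt) = 15.66 × 0.2360 = 3.695 mg/L.

3.70 mg/L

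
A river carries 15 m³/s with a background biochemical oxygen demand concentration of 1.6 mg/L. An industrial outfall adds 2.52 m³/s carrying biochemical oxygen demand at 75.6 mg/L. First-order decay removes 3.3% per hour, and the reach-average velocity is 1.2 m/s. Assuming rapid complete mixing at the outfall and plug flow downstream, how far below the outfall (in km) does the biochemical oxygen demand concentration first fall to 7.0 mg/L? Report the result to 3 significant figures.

Conservation of mass: C = (15.00·1.600 + 2.520·75.60) / 17.52 = 214.5/17.52 = 12.24 mg/L.
3.3%/h lost → k = −ln(1 − 0.033) = 0.03356 h⁻¹.
Set 12.24·exp(−k·t) = 7.0 → t = ln(12.24/7.0)/k = 59980 s = 16.66 h.
Distance = v·t = 1.2·59980 = 71980 m = 71.98 km.

72.0 km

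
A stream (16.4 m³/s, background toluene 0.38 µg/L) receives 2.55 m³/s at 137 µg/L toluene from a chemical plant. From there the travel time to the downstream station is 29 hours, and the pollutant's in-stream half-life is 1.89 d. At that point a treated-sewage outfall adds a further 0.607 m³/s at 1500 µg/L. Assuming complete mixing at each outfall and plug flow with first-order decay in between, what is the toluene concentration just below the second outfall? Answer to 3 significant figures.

After mixing, C = (16.40·0.3800 + 2.550·137.0) / 18.95 = 355.6/18.95 = 18.76 µg/L; combined flow 18.95 m³/s.
Half-life 1.89 d → k = ln 2 / 1.89 = 0.3667 d⁻¹.
Applying C = C₀e^(−kt): 18.76 × 0.6420 = 12.05 µg/L.
Second outfall: C = (18.95·12.05 + 0.6070·1500)/19.56 = 58.23 µg/L.

58.2 µg/L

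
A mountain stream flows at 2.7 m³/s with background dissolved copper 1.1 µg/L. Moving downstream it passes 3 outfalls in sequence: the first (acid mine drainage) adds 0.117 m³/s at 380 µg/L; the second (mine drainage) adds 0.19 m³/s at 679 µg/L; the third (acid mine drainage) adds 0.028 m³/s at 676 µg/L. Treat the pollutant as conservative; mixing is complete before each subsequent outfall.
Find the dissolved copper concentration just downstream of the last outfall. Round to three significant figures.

Below outfall 1: Q → 2.817 m³/s, C = (2.700·1.100 + 0.1170·380.0)/2.817 = 16.84 µg/L.
Below outfall 2: Q → 3.007 m³/s, C = (2.817·16.84 + 0.1900·679.0)/3.007 = 58.68 µg/L.
Below outfall 3: Q → 3.035 m³/s, C = (3.007·58.68 + 0.02800·676.0)/3.035 = 64.37 µg/L.

64.4 µg/L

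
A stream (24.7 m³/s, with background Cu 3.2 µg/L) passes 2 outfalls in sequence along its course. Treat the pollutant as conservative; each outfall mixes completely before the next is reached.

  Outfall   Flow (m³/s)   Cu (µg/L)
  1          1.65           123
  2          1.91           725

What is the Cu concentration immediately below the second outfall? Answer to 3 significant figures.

Outfall 1: combined Q = 26.35 m³/s; C = (24.70·3.200 + 1.650·123.0)/26.35 = 10.70 µg/L.
Outfall 2: combined Q = 28.26 m³/s; C = (26.35·10.70 + 1.910·725.0)/28.26 = 58.98 µg/L.

59.0 µg/L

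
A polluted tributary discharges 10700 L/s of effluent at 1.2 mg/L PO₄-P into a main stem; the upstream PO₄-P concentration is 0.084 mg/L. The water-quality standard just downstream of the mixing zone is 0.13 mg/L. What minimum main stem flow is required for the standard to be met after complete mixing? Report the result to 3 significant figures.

Set C_mix = 0.13: (Q·0.08400 + 10700·1.200) / (Q + 10700) = 0.13
→ Q = 10700·(1.200 − 0.13)/(0.13 − 0.08400) = 248900 L/s.

249000 L/s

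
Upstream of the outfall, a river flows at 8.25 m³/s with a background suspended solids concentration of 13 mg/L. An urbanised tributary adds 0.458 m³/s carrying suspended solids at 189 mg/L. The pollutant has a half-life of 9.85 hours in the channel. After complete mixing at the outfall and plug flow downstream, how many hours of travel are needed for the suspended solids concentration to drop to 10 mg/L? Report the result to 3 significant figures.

11.4 h

Mass balance: C = (8.250·13.00 + 0.4580·189.0) / 8.708 = 193.8/8.708 = 22.26 mg/L.
Half-life 9.85 h → k = ln 2 / 9.85 = 0.07037 h⁻¹ = 1.689 d⁻¹.
22.26·exp(−k·t) = 10 → t = ln(22.26/10)/k = 40930 s = 11.37 h.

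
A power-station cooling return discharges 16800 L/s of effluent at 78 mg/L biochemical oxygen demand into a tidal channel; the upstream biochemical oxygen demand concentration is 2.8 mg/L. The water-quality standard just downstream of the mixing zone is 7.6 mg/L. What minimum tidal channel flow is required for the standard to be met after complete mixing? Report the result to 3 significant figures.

Set C_mix = 7.6: (Q·2.800 + 16800·78.00) / (Q + 16800) = 7.6
→ Q = 16800·(78.00 − 7.6)/(7.6 − 2.800) = 246400 L/s.

246000 L/s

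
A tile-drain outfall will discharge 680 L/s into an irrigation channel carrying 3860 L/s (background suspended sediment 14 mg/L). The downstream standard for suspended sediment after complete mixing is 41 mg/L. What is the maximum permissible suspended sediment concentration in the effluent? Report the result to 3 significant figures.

194 mg/L

At the limit, (Qr·Cr + Qe·Cₑ)/(Qr + Qe) = 41:
Cₑ = (4540·41 − 3860·14.00) / 680.0 = 194.3 mg/L.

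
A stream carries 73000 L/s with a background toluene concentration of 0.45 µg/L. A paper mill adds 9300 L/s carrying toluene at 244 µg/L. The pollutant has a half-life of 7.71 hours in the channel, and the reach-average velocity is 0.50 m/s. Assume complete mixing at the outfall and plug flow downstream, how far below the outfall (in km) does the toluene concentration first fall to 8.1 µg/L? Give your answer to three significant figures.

Mixed concentration C = ΣQC/ΣQ = (73000·0.4500 + 9300·244.0) / 82300 = 2302000/82300 = 27.97 µg/L.
Half-life 7.71 h → k = ln 2 / 7.71 = 0.08990 h⁻¹ = 2.158 d⁻¹.
Set 27.97·exp(−k·t) = 8.1 → t = ln(27.97/8.1)/k = 49630 s = 13.79 h.
Distance = v·t = 0.50·49630 = 24810 m = 24.81 km.

24.8 km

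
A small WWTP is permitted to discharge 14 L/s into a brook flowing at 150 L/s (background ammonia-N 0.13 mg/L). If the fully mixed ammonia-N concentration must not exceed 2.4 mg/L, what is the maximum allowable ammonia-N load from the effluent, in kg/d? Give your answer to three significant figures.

32.3 kg/d

Mass balance at the limit: 150.0·0.1300 + 14.00·Cₑ = 164.0·2.4 → Cₑ = 26.72 mg/L.
14.00 L/s = 0.01400 m³/s. Load = 0.01400 m³/s × 26.72 g/m³ × 86 400 s/d = 32.32 kg/d.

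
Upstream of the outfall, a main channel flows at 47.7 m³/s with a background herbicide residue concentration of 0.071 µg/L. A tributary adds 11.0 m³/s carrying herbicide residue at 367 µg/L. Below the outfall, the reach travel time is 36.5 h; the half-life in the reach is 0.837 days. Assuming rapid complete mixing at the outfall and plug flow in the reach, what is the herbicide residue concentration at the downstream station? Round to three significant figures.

Conservation of mass: C = (47.70·0.07100 + 11.00·367.0) / 58.70 = 4040/58.70 = 68.83 µg/L.
Half-life 0.837 d → k = ln 2 / 0.837 = 0.8281 d⁻¹.
Applying C = C₀e^(−kt): 68.83 × 0.2838 = 19.53 µg/L.

19.5 µg/L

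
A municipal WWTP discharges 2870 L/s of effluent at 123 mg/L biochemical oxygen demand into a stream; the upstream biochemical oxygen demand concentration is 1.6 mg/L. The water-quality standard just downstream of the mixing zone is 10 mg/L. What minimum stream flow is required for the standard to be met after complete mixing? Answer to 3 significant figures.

Set C_mix = 10: (Q·1.600 + 2870·123.0) / (Q + 2870) = 10
→ Q = 2870·(123.0 − 10)/(10 − 1.600) = 38610 L/s.

38600 L/s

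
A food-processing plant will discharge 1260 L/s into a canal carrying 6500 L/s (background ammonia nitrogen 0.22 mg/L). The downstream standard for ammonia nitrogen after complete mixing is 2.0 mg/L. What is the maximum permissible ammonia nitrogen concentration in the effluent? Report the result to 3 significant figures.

11.2 mg/L

At the limit, (Qr·Cr + Qe·Cₑ)/(Qr + Qe) = 2.0:
Cₑ = (7760·2.0 − 6500·0.2200) / 1260 = 11.18 mg/L.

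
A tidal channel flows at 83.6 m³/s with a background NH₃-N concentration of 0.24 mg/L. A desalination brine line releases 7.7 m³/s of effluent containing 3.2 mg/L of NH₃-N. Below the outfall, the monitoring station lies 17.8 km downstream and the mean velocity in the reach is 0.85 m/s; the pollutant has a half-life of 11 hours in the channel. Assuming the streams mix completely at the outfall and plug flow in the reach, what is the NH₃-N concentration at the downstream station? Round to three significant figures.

After mixing, C = (83.60·0.2400 + 7.700·3.200) / 91.30 = 44.70/91.30 = 0.4896 mg/L.
Travel time t = 17.8·1000 / 0.85 = 20940 s = 5.817 h.
Half-life 11 h → k = ln 2 / 11 = 0.06301 h⁻¹ = 1.512 d⁻¹.
After decay, C = 0.4896 × e^(−kt) = 0.4896 × 0.6931 = 0.3394 mg/L.

0.339 mg/L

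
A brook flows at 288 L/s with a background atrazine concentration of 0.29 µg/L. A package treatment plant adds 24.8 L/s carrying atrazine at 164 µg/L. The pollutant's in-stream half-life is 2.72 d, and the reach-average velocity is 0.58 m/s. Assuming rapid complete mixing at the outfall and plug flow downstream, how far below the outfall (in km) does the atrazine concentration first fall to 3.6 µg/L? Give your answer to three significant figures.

Conservation of mass: C = (288.0·0.2900 + 24.80·164.0) / 312.8 = 4151/312.8 = 13.27 µg/L.
Half-life 2.72 d → k = ln 2 / 2.72 = 0.2548 d⁻¹.
Set 13.27·exp(−k·t) = 3.6 → t = ln(13.27/3.6)/k = 442300 s = 122.9 h.
Distance = v·t = 0.58·442300 = 256500 m = 256.5 km.

257 km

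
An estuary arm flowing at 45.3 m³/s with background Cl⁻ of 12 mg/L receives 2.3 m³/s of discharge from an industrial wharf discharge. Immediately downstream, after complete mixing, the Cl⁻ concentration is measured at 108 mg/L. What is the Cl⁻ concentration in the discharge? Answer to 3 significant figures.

Mass balance: 45.30·12.00 + 2.300·Cₑ = 47.60·108.0
→ Cₑ = (47.60·108.0 − 45.30·12.00) / 2.300 = 1999 mg/L.

2000 mg/L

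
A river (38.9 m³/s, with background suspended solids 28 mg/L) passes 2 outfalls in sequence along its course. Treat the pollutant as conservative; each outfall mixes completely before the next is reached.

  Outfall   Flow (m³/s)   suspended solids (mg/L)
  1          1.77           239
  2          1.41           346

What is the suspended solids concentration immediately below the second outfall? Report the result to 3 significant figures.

47.5 mg/L

Outfall 1: combined Q = 40.67 m³/s; C = (38.90·28.00 + 1.770·239.0)/40.67 = 37.18 mg/L.
Outfall 2: combined Q = 42.08 m³/s; C = (40.67·37.18 + 1.410·346.0)/42.08 = 47.53 mg/L.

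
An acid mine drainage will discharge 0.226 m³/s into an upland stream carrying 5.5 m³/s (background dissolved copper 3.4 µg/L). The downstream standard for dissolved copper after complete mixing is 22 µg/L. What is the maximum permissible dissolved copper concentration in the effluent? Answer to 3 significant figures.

475 µg/L

At the limit, (Qr·Cr + Qe·Cₑ)/(Qr + Qe) = 22:
Cₑ = (5.726·22 − 5.500·3.400) / 0.2260 = 474.7 µg/L.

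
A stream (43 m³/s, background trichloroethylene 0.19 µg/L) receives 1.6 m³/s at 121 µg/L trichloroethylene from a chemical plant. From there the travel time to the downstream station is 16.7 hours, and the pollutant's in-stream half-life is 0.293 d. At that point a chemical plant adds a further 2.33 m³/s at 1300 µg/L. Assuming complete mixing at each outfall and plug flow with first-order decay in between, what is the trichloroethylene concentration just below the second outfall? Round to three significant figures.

Mixed concentration C = ΣQC/ΣQ = (43.00·0.1900 + 1.600·121.0) / 44.60 = 201.8/44.60 = 4.524 µg/L; combined flow 44.60 m³/s.
Half-life 0.293 d → k = ln 2 / 0.293 = 2.366 d⁻¹.
After decay, C = 4.524 × e^(−kt) = 4.524 × 0.1928 = 0.8722 µg/L.
At the second outfall, C = (44.60·0.8722 + 2.330·1300) / (44.60 + 2.330) = 65.37 µg/L.

65.4 µg/L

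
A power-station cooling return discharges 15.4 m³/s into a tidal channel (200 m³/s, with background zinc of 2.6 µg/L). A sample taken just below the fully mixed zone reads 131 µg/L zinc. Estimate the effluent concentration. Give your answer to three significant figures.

1800 µg/L

Mass balance: 200.0·2.600 + 15.40·Cₑ = 215.4·131.0
→ Cₑ = (215.4·131.0 − 200.0·2.600) / 15.40 = 1799 µg/L.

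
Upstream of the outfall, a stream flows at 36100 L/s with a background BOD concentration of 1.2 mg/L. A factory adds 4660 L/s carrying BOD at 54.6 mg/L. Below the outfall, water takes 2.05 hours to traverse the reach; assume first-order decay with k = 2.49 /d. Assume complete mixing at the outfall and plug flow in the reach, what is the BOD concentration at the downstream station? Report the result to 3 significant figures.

Conservation of mass: C = (36100·1.200 + 4660·54.60) / 40760 = 297800/40760 = 7.305 mg/L.
First-order decay: C = 7.305·exp(−k·t) = 7.305·0.8084 = 5.906 mg/L.

5.91 mg/L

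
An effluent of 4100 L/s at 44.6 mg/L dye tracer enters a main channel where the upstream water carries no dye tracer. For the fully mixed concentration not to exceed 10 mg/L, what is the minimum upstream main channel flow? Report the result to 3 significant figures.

Set C_mix = 10: (Q·0 + 4100·44.60) / (Q + 4100) = 10
→ Q = 4100·(44.60 − 10)/(10 − 0) = 14190 L/s.

14200 L/s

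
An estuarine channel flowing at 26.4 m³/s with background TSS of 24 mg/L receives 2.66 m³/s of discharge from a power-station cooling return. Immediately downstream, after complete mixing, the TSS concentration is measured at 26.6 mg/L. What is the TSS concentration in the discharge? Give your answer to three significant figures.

52.4 mg/L

Mass balance: 26.40·24.00 + 2.660·Cₑ = 29.06·26.60
→ Cₑ = (29.06·26.60 − 26.40·24.00) / 2.660 = 52.40 mg/L.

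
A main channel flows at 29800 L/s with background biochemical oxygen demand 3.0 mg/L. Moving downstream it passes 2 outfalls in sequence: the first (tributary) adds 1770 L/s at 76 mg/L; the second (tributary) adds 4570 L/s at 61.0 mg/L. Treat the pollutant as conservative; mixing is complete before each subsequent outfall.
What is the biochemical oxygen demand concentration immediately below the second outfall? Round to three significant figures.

Outfall 1: combined Q = 31570 L/s; C = (29800·3.000 + 1770·76.00)/31570 = 7.093 mg/L.
Outfall 2: combined Q = 36140 L/s; C = (31570·7.093 + 4570·61.00)/36140 = 13.91 mg/L.

13.9 mg/L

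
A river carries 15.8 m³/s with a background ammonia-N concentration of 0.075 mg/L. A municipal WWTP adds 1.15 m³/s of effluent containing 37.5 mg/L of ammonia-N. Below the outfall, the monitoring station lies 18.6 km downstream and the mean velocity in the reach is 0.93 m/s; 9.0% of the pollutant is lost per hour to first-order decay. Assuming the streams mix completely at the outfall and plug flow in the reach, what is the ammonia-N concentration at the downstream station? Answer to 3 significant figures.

Flow-weighted average: C = (15.80·0.07500 + 1.150·37.50) / 16.95 = 44.31/16.95 = 2.614 mg/L.
Travel time t = 18.6·1000 / 0.93 = 20000 s = 5.556 h.
9.0%/h lost → k = −ln(1 − 0.09) = 0.09431 h⁻¹.
First-order decay: C = 2.614·exp(−k·t) = 2.614·0.5922 = 1.548 mg/L.

1.55 mg/L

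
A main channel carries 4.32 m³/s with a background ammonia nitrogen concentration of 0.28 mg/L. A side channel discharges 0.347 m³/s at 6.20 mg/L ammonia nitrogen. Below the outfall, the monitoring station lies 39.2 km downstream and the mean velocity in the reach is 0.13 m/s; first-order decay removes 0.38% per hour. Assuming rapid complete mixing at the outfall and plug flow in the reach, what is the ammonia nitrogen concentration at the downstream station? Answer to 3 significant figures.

Flow-weighted average: C = (4.320·0.2800 + 0.3470·6.200) / 4.667 = 3.361/4.667 = 0.7202 mg/L.
Travel time t = 39.2·1000 / 0.13 = 301500 s = 83.76 h.
0.38%/h lost → k = −ln(1 − 0.0038) = 0.003807 h⁻¹.
Applying C = C₀e^(−kt): 0.7202 × 0.7270 = 0.5235 mg/L.

0.524 mg/L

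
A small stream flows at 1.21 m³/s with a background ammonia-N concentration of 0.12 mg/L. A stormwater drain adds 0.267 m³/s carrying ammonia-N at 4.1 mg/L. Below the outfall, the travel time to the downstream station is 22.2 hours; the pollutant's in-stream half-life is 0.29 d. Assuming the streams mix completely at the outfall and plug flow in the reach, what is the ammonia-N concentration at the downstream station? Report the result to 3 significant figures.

Mass balance: C = (1.210·0.1200 + 0.2670·4.100) / 1.477 = 1.240/1.477 = 0.8395 mg/L.
Half-life 0.29 d → k = ln 2 / 0.29 = 2.390 d⁻¹.
Applying C = C₀e^(−kt): 0.8395 × 0.1096 = 0.09201 mg/L.

0.0920 mg/L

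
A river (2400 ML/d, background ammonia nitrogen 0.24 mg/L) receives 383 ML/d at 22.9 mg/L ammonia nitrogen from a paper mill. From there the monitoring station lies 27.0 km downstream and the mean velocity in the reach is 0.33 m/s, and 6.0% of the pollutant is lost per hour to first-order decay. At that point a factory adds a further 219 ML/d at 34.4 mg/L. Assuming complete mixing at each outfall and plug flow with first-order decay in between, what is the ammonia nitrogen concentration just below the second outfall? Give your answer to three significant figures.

Conservation of mass: C = (2400·0.2400 + 383.0·22.90) / 2783 = 9347/2783 = 3.358 mg/L; combined flow 2783 ML/d.
Travel time t = 27.0·1000 / 0.33 = 81820 s = 22.73 h.
6.0%/h lost → k = −ln(1 − 0.06) = 0.06188 h⁻¹.
Applying C = C₀e^(−kt): 3.358 × 0.2451 = 0.8230 mg/L.
At the second outfall, C = (2783·0.8230 + 219.0·34.40) / (2783 + 219.0) = 3.273 mg/L.

3.27 mg/L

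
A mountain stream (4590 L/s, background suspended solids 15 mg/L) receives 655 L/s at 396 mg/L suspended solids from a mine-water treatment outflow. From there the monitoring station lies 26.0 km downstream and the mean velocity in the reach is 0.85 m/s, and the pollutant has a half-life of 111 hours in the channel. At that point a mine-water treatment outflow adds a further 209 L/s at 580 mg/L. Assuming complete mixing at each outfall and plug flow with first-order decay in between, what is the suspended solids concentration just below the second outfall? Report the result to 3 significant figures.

79.3 mg/L

After mixing, C = (4590·15.00 + 655.0·396.0) / 5245 = 328200/5245 = 62.58 mg/L; combined flow 5245 L/s.
Travel time t = 26.0·1000 / 0.85 = 30590 s = 8.497 h.
Half-life 111 h → k = ln 2 / 111 = 0.006245 h⁻¹ = 0.1499 d⁻¹.
Applying C = C₀e^(−kt): 62.58 × 0.9483 = 59.35 mg/L.
At the second outfall, C = (5245·59.35 + 209.0·580.0) / (5245 + 209.0) = 79.30 mg/L.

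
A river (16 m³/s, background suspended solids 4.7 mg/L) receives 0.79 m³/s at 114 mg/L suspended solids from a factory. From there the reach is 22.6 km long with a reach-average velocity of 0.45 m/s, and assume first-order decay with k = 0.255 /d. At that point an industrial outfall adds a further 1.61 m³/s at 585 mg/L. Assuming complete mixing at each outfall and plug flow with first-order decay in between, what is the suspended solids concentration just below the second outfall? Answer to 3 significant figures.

Mixed concentration C = ΣQC/ΣQ = (16.00·4.700 + 0.7900·114.0) / 16.79 = 165.3/16.79 = 9.843 mg/L; combined flow 16.79 m³/s.
Travel time t = 22.6·1000 / 0.45 = 50220 s = 13.95 h.
Applying C = C₀e^(−kt): 9.843 × 0.8622 = 8.487 mg/L.
Second outfall: C = (16.79·8.487 + 1.610·585.0)/18.40 = 58.93 mg/L.

58.9 mg/L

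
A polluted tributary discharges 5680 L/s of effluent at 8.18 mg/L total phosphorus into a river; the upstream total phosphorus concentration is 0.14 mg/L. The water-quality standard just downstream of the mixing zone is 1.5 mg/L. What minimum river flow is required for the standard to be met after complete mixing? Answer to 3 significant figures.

27900 L/s

Set C_mix = 1.5: (Q·0.1400 + 5680·8.180) / (Q + 5680) = 1.5
→ Q = 5680·(8.180 − 1.5)/(1.5 − 0.1400) = 27900 L/s.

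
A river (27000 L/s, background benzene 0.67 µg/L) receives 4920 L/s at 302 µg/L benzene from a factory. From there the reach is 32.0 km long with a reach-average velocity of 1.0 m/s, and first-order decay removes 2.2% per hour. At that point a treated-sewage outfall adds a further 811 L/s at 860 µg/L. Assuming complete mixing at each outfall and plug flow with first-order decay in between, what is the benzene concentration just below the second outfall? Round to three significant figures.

Conservation of mass: C = (27000·0.6700 + 4920·302.0) / 31920 = 1504000/31920 = 47.12 µg/L; combined flow 31920 L/s.
Travel time t = 32.0·1000 / 1.0 = 32000 s = 8.889 h.
2.2%/h lost → k = −ln(1 − 0.022) = 0.02225 h⁻¹.
Applying C = C₀e^(−kt): 47.12 × 0.8206 = 38.66 µg/L.
Second outfall: C = (31920·38.66 + 811.0·860.0)/32730 = 59.01 µg/L.

59.0 µg/L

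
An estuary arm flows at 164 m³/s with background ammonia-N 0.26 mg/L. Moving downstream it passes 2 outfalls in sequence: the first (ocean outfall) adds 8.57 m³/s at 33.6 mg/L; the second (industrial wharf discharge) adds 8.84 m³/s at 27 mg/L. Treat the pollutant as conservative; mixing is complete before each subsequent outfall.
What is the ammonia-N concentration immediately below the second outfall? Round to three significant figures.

After outfall 1: Q = 164.0 + 8.570 = 172.6 m³/s; C = (164.0·0.2600 + 8.570·33.60)/172.6 = 1.916 mg/L.
After outfall 2: Q = 172.6 + 8.840 = 181.4 m³/s; C = (172.6·1.916 + 8.840·27.00)/181.4 = 3.138 mg/L.

3.14 mg/L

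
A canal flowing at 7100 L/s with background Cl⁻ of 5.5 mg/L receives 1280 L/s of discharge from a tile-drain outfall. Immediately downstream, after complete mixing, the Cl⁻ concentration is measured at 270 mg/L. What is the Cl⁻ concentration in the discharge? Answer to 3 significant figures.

Mass balance: 7100·5.500 + 1280·Cₑ = 8380·270.0
→ Cₑ = (8380·270.0 − 7100·5.500) / 1280 = 1737 mg/L.

1740 mg/L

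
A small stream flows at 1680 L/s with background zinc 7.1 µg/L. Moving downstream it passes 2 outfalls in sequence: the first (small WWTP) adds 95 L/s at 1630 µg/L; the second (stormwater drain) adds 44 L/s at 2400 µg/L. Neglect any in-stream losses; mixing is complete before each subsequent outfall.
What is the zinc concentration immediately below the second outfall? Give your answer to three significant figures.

After outfall 1: Q = 1680 + 95.00 = 1775 L/s; C = (1680·7.100 + 95.00·1630)/1775 = 93.96 µg/L.
After outfall 2: Q = 1775 + 44.00 = 1819 L/s; C = (1775·93.96 + 44.00·2400)/1819 = 149.7 µg/L.

150 µg/L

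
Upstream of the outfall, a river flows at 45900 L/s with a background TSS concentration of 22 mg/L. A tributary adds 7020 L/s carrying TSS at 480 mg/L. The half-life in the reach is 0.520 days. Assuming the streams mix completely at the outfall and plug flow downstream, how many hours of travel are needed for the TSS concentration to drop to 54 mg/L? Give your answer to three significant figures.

Mixed concentration C = ΣQC/ΣQ = (45900·22.00 + 7020·480.0) / 52920 = 4379000/52920 = 82.76 mg/L.
Half-life 0.520 d → k = ln 2 / 0.520 = 1.333 d⁻¹.
82.76·exp(−k·t) = 54 → t = ln(82.76/54)/k = 27670 s = 7.686 h.

7.69 h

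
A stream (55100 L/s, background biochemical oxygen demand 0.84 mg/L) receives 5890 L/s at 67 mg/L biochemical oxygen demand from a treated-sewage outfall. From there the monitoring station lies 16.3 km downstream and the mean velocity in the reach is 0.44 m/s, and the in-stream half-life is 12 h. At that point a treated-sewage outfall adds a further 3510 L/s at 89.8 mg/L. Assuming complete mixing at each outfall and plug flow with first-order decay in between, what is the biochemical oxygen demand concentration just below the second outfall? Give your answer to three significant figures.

8.66 mg/L

Mixed concentration C = ΣQC/ΣQ = (55100·0.8400 + 5890·67.00) / 60990 = 440900/60990 = 7.229 mg/L; combined flow 60990 L/s.
Travel time t = 16.3·1000 / 0.44 = 37050 s = 10.29 h.
Half-life 12 h → k = ln 2 / 12 = 0.05776 h⁻¹ = 1.386 d⁻¹.
First-order decay: C = 7.229·exp(−k·t) = 7.229·0.5519 = 3.990 mg/L.
Second outfall: C = (60990·3.990 + 3510·89.80)/64500 = 8.659 mg/L.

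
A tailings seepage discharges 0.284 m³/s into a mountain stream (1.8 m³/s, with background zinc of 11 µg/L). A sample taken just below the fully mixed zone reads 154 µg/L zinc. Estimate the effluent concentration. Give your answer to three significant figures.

Mass balance: 1.800·11.00 + 0.2840·Cₑ = 2.084·154.0
→ Cₑ = (2.084·154.0 − 1.800·11.00) / 0.2840 = 1060 µg/L.

1060 µg/L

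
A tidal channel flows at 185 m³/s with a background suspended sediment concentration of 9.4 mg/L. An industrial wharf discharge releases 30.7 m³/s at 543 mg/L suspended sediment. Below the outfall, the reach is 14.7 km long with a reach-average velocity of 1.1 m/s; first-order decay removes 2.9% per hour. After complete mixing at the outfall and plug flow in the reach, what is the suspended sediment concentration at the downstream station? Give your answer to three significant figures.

Flow-weighted average: C = (185.0·9.400 + 30.70·543.0) / 215.7 = 18410/215.7 = 85.35 mg/L.
Travel time t = 14.7·1000 / 1.1 = 13360 s = 3.712 h.
2.9%/h lost → k = −ln(1 − 0.029) = 0.02943 h⁻¹.
After decay, C = 85.35 × e^(−kt) = 85.35 × 0.8965 = 76.51 mg/L.

76.5 mg/L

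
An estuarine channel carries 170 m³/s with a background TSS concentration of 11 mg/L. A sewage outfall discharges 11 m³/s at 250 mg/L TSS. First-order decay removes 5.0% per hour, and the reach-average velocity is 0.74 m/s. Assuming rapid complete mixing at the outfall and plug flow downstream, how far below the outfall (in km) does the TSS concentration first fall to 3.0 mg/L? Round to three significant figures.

Flow-weighted average: C = (170.0·11.00 + 11.00·250.0) / 181.0 = 4620/181.0 = 25.52 mg/L.
5.0%/h lost → k = −ln(1 − 0.05) = 0.05129 h⁻¹.
Set 25.52·exp(−k·t) = 3.0 → t = ln(25.52/3.0)/k = 150300 s = 41.74 h.
Distance = v·t = 0.74·150300 = 111200 m = 111.2 km.

111 km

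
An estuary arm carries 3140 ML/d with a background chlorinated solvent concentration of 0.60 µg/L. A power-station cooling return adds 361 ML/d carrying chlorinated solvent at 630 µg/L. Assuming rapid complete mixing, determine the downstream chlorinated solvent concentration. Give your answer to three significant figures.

Mass balance: C = (3140·0.6000 + 361.0·630.0) / 3501 = 229300/3501 = 65.50 µg/L.

65.5 µg/L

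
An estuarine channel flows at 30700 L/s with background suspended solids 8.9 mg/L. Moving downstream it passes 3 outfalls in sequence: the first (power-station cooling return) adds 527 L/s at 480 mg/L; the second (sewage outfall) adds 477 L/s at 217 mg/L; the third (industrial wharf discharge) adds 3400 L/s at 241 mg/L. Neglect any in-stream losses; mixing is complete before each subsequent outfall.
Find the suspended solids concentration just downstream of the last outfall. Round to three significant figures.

Outfall 1: combined Q = 31230 L/s; C = (30700·8.900 + 527.0·480.0)/31230 = 16.85 mg/L.
Outfall 2: combined Q = 31700 L/s; C = (31230·16.85 + 477.0·217.0)/31700 = 19.86 mg/L.
Outfall 3: combined Q = 35100 L/s; C = (31700·19.86 + 3400·241.0)/35100 = 41.28 mg/L.

41.3 mg/L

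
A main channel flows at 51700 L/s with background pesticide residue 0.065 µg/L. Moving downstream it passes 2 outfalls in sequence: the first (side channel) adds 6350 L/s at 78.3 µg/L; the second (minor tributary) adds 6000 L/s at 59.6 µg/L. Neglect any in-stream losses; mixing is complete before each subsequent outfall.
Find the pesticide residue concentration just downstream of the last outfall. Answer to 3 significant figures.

Outfall 1: combined Q = 58050 L/s; C = (51700·0.06500 + 6350·78.30)/58050 = 8.623 µg/L.
Outfall 2: combined Q = 64050 L/s; C = (58050·8.623 + 6000·59.60)/64050 = 13.40 µg/L.

13.4 µg/L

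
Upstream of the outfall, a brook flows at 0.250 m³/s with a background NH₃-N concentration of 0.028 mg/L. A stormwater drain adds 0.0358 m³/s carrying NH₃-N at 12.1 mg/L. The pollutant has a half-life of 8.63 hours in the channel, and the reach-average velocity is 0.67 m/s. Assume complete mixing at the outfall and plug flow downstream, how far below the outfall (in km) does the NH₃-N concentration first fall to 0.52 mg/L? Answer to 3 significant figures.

32.6 km

Mixed concentration C = ΣQC/ΣQ = (0.2500·0.02800 + 0.03580·12.10) / 0.2858 = 0.4402/0.2858 = 1.540 mg/L.
Half-life 8.63 h → k = ln 2 / 8.63 = 0.08032 h⁻¹ = 1.928 d⁻¹.
Set 1.540·exp(−k·t) = 0.52 → t = ln(1.540/0.52)/k = 48670 s = 13.52 h.
Distance = v·t = 0.67·48670 = 32610 m = 32.61 km.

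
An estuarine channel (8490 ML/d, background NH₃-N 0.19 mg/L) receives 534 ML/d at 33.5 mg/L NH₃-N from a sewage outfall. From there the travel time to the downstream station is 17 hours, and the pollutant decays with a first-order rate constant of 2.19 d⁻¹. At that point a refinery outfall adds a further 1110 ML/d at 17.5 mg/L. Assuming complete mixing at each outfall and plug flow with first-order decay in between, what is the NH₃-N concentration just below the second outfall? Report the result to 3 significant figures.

After mixing, C = (8490·0.1900 + 534.0·33.50) / 9024 = 19500/9024 = 2.161 mg/L; combined flow 9024 ML/d.
First-order decay: C = 2.161·exp(−k·t) = 2.161·0.2120 = 0.4581 mg/L.
Second outfall: C = (9024·0.4581 + 1110·17.50)/10130 = 2.325 mg/L.

2.32 mg/L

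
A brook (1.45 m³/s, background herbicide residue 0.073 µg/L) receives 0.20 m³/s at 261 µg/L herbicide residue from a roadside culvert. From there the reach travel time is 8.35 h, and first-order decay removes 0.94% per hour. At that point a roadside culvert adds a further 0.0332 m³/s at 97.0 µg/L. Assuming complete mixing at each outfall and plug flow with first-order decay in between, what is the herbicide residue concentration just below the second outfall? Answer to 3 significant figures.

30.6 µg/L

Mass balance: C = (1.450·0.07300 + 0.2000·261.0) / 1.650 = 52.31/1.650 = 31.70 µg/L; combined flow 1.650 m³/s.
0.94%/h lost → k = −ln(1 − 0.0094) = 0.009444 h⁻¹.
Applying C = C₀e^(−kt): 31.70 × 0.9242 = 29.30 µg/L.
At the second outfall, C = (1.650·29.30 + 0.03320·97.00) / (1.650 + 0.03320) = 30.63 µg/L.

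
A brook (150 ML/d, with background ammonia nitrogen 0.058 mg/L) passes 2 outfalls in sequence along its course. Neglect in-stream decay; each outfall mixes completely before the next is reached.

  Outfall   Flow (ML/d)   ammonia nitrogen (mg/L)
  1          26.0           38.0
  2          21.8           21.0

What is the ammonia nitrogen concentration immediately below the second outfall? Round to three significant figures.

Below outfall 1: Q → 176.0 ML/d, C = (150.0·0.05800 + 26.00·38.00)/176.0 = 5.663 mg/L.
Below outfall 2: Q → 197.8 ML/d, C = (176.0·5.663 + 21.80·21.00)/197.8 = 7.353 mg/L.

7.35 mg/L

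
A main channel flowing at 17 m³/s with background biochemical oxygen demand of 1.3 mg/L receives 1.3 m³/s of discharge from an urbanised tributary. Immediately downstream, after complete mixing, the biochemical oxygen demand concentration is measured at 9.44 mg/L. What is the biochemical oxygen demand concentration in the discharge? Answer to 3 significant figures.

Mass balance: 17.00·1.300 + 1.300·Cₑ = 18.30·9.440
→ Cₑ = (18.30·9.440 − 17.00·1.300) / 1.300 = 115.9 mg/L.

116 mg/L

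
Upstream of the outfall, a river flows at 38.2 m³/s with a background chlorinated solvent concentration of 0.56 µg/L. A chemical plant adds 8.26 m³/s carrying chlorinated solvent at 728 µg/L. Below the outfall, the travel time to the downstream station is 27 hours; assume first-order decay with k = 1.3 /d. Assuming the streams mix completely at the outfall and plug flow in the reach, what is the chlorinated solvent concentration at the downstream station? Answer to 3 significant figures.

30.1 µg/L

Conservation of mass: C = (38.20·0.5600 + 8.260·728.0) / 46.46 = 6035/46.46 = 129.9 µg/L.
Decay over the reach: 129.9·exp(−kt) = 129.9·0.2317 = 30.09 µg/L.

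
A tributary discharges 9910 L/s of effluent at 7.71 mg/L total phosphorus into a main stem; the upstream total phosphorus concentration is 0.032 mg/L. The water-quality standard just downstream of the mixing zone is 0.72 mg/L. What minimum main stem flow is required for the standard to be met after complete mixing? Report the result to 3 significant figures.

Set C_mix = 0.72: (Q·0.03200 + 9910·7.710) / (Q + 9910) = 0.72
→ Q = 9910·(7.710 − 0.72)/(0.72 − 0.03200) = 100700 L/s.

101000 L/s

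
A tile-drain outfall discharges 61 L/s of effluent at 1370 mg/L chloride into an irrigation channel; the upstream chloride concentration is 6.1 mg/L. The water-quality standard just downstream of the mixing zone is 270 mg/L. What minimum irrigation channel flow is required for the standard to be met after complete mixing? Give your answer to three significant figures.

254 L/s

Set C_mix = 270: (Q·6.100 + 61.00·1370) / (Q + 61.00) = 270
→ Q = 61.00·(1370 − 270)/(270 − 6.100) = 254.3 L/s.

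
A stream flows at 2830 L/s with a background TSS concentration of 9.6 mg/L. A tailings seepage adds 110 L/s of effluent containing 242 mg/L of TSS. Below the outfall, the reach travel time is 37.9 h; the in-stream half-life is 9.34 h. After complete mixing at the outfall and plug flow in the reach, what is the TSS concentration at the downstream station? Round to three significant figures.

1.10 mg/L

Flow-weighted average: C = (2830·9.600 + 110.0·242.0) / 2940 = 53790/2940 = 18.30 mg/L.
Half-life 9.34 h → k = ln 2 / 9.34 = 0.07421 h⁻¹ = 1.781 d⁻¹.
After decay, C = 18.30 × e^(−kt) = 18.30 × 0.06004 = 1.099 mg/L.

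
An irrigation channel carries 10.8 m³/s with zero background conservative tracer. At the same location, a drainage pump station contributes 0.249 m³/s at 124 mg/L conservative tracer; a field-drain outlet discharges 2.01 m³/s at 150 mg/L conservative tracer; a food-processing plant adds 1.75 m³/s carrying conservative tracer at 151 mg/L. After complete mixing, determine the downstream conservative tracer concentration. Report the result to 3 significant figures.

40.3 mg/L

Conservation of mass: C = (10.80·0 + 0.2490·124.0 + 2.010·150.0 + 1.750·151.0) / 14.81 = 596.6/14.81 = 40.29 mg/L.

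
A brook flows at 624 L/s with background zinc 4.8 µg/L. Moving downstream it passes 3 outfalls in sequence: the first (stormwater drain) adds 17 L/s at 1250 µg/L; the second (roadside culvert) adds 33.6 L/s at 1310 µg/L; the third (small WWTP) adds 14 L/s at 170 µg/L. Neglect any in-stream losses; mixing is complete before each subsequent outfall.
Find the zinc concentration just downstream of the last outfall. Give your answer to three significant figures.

103 µg/L

Below outfall 1: Q → 641.0 L/s, C = (624.0·4.800 + 17.00·1250)/641.0 = 37.82 µg/L.
Below outfall 2: Q → 674.6 L/s, C = (641.0·37.82 + 33.60·1310)/674.6 = 101.2 µg/L.
Below outfall 3: Q → 688.6 L/s, C = (674.6·101.2 + 14.00·170.0)/688.6 = 102.6 µg/L.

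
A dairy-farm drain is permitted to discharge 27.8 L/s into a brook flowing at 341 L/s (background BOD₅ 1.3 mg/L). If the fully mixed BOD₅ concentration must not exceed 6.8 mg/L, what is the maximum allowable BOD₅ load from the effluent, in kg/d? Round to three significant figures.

Mass balance at the limit: 341.0·1.300 + 27.80·Cₑ = 368.8·6.8 → Cₑ = 74.26 mg/L.
27.80 L/s = 0.02780 m³/s. Load = 0.02780 m³/s × 74.26 g/m³ × 86 400 s/d = 178.4 kg/d.

178 kg/d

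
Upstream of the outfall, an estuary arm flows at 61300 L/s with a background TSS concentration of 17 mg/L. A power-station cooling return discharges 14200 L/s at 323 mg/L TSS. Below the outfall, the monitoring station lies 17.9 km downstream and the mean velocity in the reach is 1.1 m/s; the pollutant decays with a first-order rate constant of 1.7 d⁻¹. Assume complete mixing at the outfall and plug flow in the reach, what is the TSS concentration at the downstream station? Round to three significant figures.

Mass balance: C = (61300·17.00 + 14200·323.0) / 75500 = 5629000/75500 = 74.55 mg/L.
Travel time t = 17.9·1000 / 1.1 = 16270 s = 4.520 h.
Applying C = C₀e^(−kt): 74.55 × 0.7260 = 54.13 mg/L.

54.1 mg/L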